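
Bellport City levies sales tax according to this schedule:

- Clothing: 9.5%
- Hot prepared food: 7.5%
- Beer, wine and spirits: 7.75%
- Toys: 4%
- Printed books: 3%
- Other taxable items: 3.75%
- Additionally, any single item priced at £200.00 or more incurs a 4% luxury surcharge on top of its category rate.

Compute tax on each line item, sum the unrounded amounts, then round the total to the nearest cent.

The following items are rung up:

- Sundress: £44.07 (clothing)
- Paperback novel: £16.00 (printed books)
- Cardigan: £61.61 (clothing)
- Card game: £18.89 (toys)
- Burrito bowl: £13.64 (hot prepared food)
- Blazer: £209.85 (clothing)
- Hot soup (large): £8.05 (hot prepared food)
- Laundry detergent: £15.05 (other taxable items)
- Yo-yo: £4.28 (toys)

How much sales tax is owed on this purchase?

Sundress £44.07: clothing → 9.5% → £4.18665
Paperback novel £16.00: printed books → 3% → £0.48
Cardigan £61.61: clothing → 9.5% → £5.85295
Card game £18.89: toys → 4% → £0.7556
Burrito bowl £13.64: hot prepared food → 7.5% → £1.023
Blazer £209.85: clothing → 9.5% + 4% surcharge = 13.5% → £28.32975
Hot soup (large) £8.05: hot prepared food → 7.5% → £0.60375
Laundry detergent £15.05: other taxable items → 3.75% → £0.564375
Yo-yo £4.28: toys → 4% → £0.1712
Unrounded tax sum = £41.967275 → £41.97

£41.97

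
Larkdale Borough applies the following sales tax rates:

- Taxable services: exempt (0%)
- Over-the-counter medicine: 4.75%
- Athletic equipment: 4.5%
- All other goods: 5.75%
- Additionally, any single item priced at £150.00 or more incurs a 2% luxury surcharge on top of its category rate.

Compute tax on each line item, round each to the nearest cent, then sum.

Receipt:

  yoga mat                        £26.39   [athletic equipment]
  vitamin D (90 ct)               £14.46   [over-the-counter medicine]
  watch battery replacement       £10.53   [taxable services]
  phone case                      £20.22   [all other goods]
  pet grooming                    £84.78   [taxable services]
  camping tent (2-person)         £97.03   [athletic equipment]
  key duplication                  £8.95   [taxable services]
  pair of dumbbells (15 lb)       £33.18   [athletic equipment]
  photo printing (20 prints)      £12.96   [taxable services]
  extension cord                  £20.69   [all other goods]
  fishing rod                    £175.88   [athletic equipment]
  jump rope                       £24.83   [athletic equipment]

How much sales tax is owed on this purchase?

£22.64

Yoga mat £26.39: athletic equipment → 4.5% → £1.19
Vitamin D (90 ct) £14.46: over-the-counter medicine → 4.75% → £0.69
Watch battery replacement £10.53: taxable services → 0% → £0.00
Phone case £20.22: all other goods → 5.75% → £1.16
Pet grooming £84.78: taxable services → 0% → £0.00
Camping tent (2-person) £97.03: athletic equipment → 4.5% → £4.37
Key duplication £8.95: taxable services → 0% → £0.00
Pair of dumbbells (15 lb) £33.18: athletic equipment → 4.5% → £1.49
Photo printing (20 prints) £12.96: taxable services → 0% → £0.00
Extension cord £20.69: all other goods → 5.75% → £1.19
Fishing rod £175.88: athletic equipment → 4.5% + 2% surcharge = 6.5% → £11.43
Jump rope £24.83: athletic equipment → 4.5% → £1.12
Total tax = £1.19 + £0.69 + £1.16 + £4.37 + £1.49 + £1.19 + £11.43 + £1.12 = £22.64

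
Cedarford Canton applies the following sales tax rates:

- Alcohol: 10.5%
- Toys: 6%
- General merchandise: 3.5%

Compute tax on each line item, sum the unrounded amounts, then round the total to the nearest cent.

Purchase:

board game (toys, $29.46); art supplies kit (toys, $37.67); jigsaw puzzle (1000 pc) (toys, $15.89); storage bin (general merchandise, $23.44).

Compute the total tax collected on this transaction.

Board game $29.46: toys → 6% → $1.7676
Art supplies kit $37.67: toys → 6% → $2.2602
Jigsaw puzzle (1000 pc) $15.89: toys → 6% → $0.9534
Storage bin $23.44: general merchandise → 3.5% → $0.8204
Unrounded tax sum = $5.8016 → $5.80

$5.80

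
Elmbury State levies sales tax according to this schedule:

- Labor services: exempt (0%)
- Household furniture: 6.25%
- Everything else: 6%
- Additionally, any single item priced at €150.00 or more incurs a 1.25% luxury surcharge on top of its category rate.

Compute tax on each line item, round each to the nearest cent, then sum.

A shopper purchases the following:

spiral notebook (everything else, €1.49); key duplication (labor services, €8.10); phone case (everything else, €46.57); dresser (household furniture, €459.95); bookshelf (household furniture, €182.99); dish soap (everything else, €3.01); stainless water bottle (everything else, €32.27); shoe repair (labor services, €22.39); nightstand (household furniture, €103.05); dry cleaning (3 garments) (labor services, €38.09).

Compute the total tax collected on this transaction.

€59.66

Spiral notebook €1.49: everything else → 6% → €0.09
Key duplication €8.10: labor services → 0% → €0.00
Phone case €46.57: everything else → 6% → €2.79
Dresser €459.95: household furniture → 6.25% + 1.25% surcharge = 7.5% → €34.50
Bookshelf €182.99: household furniture → 6.25% + 1.25% surcharge = 7.5% → €13.72
Dish soap €3.01: everything else → 6% → €0.18
Stainless water bottle €32.27: everything else → 6% → €1.94
Shoe repair €22.39: labor services → 0% → €0.00
Nightstand €103.05: household furniture → 6.25% → €6.44
Dry cleaning (3 garments) €38.09: labor services → 0% → €0.00
Total tax = €0.09 + €2.79 + €34.50 + €13.72 + €0.18 + €1.94 + €6.44 = €59.66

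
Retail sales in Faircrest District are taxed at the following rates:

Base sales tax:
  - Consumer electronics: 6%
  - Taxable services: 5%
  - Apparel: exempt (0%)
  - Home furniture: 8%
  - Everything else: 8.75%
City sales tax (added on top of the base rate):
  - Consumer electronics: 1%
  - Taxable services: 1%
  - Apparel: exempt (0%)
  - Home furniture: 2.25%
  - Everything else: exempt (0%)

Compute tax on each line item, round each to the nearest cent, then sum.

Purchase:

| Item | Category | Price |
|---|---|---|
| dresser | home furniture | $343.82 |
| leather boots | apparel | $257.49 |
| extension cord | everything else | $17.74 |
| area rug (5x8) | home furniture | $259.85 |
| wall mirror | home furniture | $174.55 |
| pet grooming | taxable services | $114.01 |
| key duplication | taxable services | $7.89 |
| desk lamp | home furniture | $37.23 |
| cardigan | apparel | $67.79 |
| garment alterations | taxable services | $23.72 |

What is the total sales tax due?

$93.86

Dresser $343.82: home furniture → 8% + 2.25% city = 10.25% → $35.24
Leather boots $257.49: apparel → 0% + 0% city = 0% → $0.00
Extension cord $17.74: everything else → 8.75% + 0% city = 8.75% → $1.55
Area rug (5x8) $259.85: home furniture → 8% + 2.25% city = 10.25% → $26.63
Wall mirror $174.55: home furniture → 8% + 2.25% city = 10.25% → $17.89
Pet grooming $114.01: taxable services → 5% + 1% city = 6% → $6.84
Key duplication $7.89: taxable services → 5% + 1% city = 6% → $0.47
Desk lamp $37.23: home furniture → 8% + 2.25% city = 10.25% → $3.82
Cardigan $67.79: apparel → 0% + 0% city = 0% → $0.00
Garment alterations $23.72: taxable services → 5% + 1% city = 6% → $1.42
Total tax = $35.24 + $1.55 + $26.63 + $17.89 + $6.84 + $0.47 + $3.82 + $1.42 = $93.86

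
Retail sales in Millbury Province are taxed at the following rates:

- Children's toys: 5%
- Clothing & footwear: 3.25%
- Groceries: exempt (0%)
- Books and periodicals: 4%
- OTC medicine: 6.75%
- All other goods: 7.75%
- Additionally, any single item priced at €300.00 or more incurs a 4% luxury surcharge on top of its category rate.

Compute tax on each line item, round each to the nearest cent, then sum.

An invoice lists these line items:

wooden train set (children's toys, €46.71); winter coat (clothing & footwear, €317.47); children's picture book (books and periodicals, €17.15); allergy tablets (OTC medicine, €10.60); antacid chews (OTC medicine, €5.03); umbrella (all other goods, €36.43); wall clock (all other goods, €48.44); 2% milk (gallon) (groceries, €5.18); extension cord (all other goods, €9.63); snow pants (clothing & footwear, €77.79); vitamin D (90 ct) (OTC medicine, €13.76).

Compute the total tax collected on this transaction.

Wooden train set €46.71: children's toys → 5% → €2.34
Winter coat €317.47: clothing & footwear → 3.25% + 4% surcharge = 7.25% → €23.02
Children's picture book €17.15: books and periodicals → 4% → €0.69
Allergy tablets €10.60: OTC medicine → 6.75% → €0.72
Antacid chews €5.03: OTC medicine → 6.75% → €0.34
Umbrella €36.43: all other goods → 7.75% → €2.82
Wall clock €48.44: all other goods → 7.75% → €3.75
2% milk (gallon) €5.18: groceries → 0% → €0.00
Extension cord €9.63: all other goods → 7.75% → €0.75
Snow pants €77.79: clothing & footwear → 3.25% → €2.53
Vitamin D (90 ct) €13.76: OTC medicine → 6.75% → €0.93
Total tax = €2.34 + €23.02 + €0.69 + €0.72 + €0.34 + €2.82 + €3.75 + €0.75 + €2.53 + €0.93 = €37.89

€37.89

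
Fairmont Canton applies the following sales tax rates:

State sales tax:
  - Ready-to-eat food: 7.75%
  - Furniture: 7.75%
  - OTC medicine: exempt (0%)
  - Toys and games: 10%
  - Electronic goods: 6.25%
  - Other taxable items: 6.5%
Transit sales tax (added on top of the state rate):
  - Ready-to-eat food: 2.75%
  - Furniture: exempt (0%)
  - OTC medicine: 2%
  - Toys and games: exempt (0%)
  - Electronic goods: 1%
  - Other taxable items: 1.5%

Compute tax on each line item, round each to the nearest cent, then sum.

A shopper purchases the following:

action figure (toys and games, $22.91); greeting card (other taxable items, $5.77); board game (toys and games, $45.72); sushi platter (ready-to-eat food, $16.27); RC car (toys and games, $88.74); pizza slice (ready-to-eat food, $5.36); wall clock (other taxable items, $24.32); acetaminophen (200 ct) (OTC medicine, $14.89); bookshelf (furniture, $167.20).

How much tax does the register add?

$33.67

Action figure $22.91: toys and games → 10% + 0% transit = 10% → $2.29
Greeting card $5.77: other taxable items → 6.5% + 1.5% transit = 8% → $0.46
Board game $45.72: toys and games → 10% + 0% transit = 10% → $4.57
Sushi platter $16.27: ready-to-eat food → 7.75% + 2.75% transit = 10.5% → $1.71
RC car $88.74: toys and games → 10% + 0% transit = 10% → $8.87
Pizza slice $5.36: ready-to-eat food → 7.75% + 2.75% transit = 10.5% → $0.56
Wall clock $24.32: other taxable items → 6.5% + 1.5% transit = 8% → $1.95
Acetaminophen (200 ct) $14.89: OTC medicine → 0% + 2% transit = 2% → $0.30
Bookshelf $167.20: furniture → 7.75% + 0% transit = 7.75% → $12.96
Total tax = $2.29 + $0.46 + $4.57 + $1.71 + $8.87 + $0.56 + $1.95 + $0.30 + $12.96 = $33.67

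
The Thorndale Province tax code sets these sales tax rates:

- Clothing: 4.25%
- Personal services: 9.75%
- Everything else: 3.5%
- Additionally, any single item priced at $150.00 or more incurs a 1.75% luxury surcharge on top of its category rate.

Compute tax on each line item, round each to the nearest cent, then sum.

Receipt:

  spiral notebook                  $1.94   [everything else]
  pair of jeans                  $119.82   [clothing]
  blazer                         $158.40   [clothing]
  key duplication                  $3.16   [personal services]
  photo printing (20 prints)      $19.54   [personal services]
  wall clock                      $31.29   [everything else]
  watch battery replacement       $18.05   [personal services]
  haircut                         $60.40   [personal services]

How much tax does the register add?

$25.63

Spiral notebook $1.94: everything else → 3.5% → $0.07
Pair of jeans $119.82: clothing → 4.25% → $5.09
Blazer $158.40: clothing → 4.25% + 1.75% surcharge = 6% → $9.50
Key duplication $3.16: personal services → 9.75% → $0.31
Photo printing (20 prints) $19.54: personal services → 9.75% → $1.91
Wall clock $31.29: everything else → 3.5% → $1.10
Watch battery replacement $18.05: personal services → 9.75% → $1.76
Haircut $60.40: personal services → 9.75% → $5.89
Total tax = $0.07 + $5.09 + $9.50 + $0.31 + $1.91 + $1.10 + $1.76 + $5.89 = $25.63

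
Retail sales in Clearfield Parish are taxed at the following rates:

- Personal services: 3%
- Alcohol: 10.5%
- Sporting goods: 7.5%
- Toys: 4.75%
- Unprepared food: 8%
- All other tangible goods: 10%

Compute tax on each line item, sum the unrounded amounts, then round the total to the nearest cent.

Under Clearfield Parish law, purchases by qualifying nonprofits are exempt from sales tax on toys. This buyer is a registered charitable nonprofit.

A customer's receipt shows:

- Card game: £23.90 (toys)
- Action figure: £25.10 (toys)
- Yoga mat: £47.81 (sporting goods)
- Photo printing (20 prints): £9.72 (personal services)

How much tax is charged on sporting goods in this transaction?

Yoga mat £47.81: sporting goods → 7.5% → £3.58575
Tax on sporting goods: unrounded sum = £3.58575 → £3.59

£3.59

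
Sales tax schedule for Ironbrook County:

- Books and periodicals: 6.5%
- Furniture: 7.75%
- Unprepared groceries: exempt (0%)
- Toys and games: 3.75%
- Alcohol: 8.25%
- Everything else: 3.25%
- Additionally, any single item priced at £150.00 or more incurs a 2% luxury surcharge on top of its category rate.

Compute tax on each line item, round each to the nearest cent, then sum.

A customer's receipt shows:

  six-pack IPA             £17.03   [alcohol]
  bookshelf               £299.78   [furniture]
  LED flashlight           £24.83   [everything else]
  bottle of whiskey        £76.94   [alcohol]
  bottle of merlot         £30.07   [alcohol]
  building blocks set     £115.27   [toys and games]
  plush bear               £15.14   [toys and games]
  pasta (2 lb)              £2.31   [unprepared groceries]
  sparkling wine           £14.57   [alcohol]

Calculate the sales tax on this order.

Six-pack IPA £17.03: alcohol → 8.25% → £1.40
Bookshelf £299.78: furniture → 7.75% + 2% surcharge = 9.75% → £29.23
LED flashlight £24.83: everything else → 3.25% → £0.81
Bottle of whiskey £76.94: alcohol → 8.25% → £6.35
Bottle of merlot £30.07: alcohol → 8.25% → £2.48
Building blocks set £115.27: toys and games → 3.75% → £4.32
Plush bear £15.14: toys and games → 3.75% → £0.57
Pasta (2 lb) £2.31: unprepared groceries → 0% → £0.00
Sparkling wine £14.57: alcohol → 8.25% → £1.20
Total tax = £1.40 + £29.23 + £0.81 + £6.35 + £2.48 + £4.32 + £0.57 + £1.20 = £46.36

£46.36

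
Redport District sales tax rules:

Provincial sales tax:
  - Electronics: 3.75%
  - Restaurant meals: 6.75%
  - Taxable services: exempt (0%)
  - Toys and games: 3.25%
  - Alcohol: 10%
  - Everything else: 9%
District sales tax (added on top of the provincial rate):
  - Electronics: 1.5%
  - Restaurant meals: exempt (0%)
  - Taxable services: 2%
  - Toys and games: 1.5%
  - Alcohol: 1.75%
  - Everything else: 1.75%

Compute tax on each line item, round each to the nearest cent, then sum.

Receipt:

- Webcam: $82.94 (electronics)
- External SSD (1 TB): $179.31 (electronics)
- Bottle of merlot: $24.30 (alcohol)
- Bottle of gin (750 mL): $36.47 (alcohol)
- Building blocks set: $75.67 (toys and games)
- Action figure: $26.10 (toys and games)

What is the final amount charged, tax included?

Webcam $82.94: electronics → 3.75% + 1.5% district = 5.25% → $4.35
External SSD (1 TB) $179.31: electronics → 3.75% + 1.5% district = 5.25% → $9.41
Bottle of merlot $24.30: alcohol → 10% + 1.75% district = 11.75% → $2.86
Bottle of gin (750 mL) $36.47: alcohol → 10% + 1.75% district = 11.75% → $4.29
Building blocks set $75.67: toys and games → 3.25% + 1.5% district = 4.75% → $3.59
Action figure $26.10: toys and games → 3.25% + 1.5% district = 4.75% → $1.24
Subtotal = $424.79; tax = $25.74; total due = $450.53

$450.53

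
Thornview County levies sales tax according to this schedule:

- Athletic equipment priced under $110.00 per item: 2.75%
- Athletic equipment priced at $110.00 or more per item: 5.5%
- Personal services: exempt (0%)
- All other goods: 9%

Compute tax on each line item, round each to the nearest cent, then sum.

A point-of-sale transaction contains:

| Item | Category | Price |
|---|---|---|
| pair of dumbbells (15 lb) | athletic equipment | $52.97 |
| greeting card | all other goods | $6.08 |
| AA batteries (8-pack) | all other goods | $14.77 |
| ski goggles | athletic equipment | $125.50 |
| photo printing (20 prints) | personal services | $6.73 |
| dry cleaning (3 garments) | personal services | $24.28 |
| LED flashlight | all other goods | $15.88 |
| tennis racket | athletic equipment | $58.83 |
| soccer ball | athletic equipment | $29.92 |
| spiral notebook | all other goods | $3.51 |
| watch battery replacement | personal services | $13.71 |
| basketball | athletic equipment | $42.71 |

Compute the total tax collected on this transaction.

$15.60

Pair of dumbbells (15 lb) $52.97: athletic equipment, under $110.00 → 2.75% → $1.46
Greeting card $6.08: all other goods → 9% → $0.55
AA batteries (8-pack) $14.77: all other goods → 9% → $1.33
Ski goggles $125.50: athletic equipment, $110.00 or more → 5.5% → $6.90
Photo printing (20 prints) $6.73: personal services → 0% → $0.00
Dry cleaning (3 garments) $24.28: personal services → 0% → $0.00
LED flashlight $15.88: all other goods → 9% → $1.43
Tennis racket $58.83: athletic equipment, under $110.00 → 2.75% → $1.62
Soccer ball $29.92: athletic equipment, under $110.00 → 2.75% → $0.82
Spiral notebook $3.51: all other goods → 9% → $0.32
Watch battery replacement $13.71: personal services → 0% → $0.00
Basketball $42.71: athletic equipment, under $110.00 → 2.75% → $1.17
Total tax = $1.46 + $0.55 + $1.33 + $6.90 + $1.43 + $1.62 + $0.82 + $0.32 + $1.17 = $15.60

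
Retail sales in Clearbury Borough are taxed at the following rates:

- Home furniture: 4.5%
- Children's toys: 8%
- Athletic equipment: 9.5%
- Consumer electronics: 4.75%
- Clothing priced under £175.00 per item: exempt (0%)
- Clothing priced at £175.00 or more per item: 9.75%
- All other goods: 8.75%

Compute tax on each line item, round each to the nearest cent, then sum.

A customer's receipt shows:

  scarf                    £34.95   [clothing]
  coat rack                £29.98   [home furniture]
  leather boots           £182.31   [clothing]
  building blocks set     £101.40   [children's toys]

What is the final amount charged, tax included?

£375.88

Scarf £34.95: clothing, under £175.00 → 0% → £0.00
Coat rack £29.98: home furniture → 4.5% → £1.35
Leather boots £182.31: clothing, £175.00 or more → 9.75% → £17.78
Building blocks set £101.40: children's toys → 8% → £8.11
Subtotal = £348.64; tax = £27.24; total due = £375.88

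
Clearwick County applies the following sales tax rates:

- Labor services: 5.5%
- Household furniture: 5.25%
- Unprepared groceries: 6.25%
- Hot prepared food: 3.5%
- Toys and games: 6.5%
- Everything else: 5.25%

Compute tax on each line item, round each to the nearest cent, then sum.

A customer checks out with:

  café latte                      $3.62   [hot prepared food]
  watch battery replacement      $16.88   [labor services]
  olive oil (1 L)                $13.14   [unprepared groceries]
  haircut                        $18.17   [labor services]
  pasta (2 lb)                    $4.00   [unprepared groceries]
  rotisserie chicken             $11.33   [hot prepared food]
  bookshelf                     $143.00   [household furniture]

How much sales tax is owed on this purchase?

$11.04

Café latte $3.62: hot prepared food → 3.5% → $0.13
Watch battery replacement $16.88: labor services → 5.5% → $0.93
Olive oil (1 L) $13.14: unprepared groceries → 6.25% → $0.82
Haircut $18.17: labor services → 5.5% → $1.00
Pasta (2 lb) $4.00: unprepared groceries → 6.25% → $0.25
Rotisserie chicken $11.33: hot prepared food → 3.5% → $0.40
Bookshelf $143.00: household furniture → 5.25% → $7.51
Total tax = $0.13 + $0.93 + $0.82 + $1.00 + $0.25 + $0.40 + $7.51 = $11.04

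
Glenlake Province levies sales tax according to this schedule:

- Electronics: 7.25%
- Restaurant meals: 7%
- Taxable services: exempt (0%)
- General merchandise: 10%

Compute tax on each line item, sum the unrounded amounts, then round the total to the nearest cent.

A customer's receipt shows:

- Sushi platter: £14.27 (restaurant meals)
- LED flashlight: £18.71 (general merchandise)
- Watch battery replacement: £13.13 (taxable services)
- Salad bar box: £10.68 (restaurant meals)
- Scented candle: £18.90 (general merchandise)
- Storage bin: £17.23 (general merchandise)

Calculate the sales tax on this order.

£7.23

Sushi platter £14.27: restaurant meals → 7% → £0.9989
LED flashlight £18.71: general merchandise → 10% → £1.871
Watch battery replacement £13.13: taxable services → 0% → £0.00
Salad bar box £10.68: restaurant meals → 7% → £0.7476
Scented candle £18.90: general merchandise → 10% → £1.89
Storage bin £17.23: general merchandise → 10% → £1.723
Unrounded tax sum = £7.2305 → £7.23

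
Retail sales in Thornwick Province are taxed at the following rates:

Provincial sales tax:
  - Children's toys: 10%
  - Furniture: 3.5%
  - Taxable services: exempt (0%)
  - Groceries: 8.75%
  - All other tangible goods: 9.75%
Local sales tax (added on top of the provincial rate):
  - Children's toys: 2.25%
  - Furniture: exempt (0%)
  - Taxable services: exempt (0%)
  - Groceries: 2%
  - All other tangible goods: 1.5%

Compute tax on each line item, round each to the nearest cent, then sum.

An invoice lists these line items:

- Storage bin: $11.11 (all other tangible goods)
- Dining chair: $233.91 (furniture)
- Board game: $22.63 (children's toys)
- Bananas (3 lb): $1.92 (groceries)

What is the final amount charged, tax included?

Storage bin $11.11: all other tangible goods → 9.75% + 1.5% local = 11.25% → $1.25
Dining chair $233.91: furniture → 3.5% + 0% local = 3.5% → $8.19
Board game $22.63: children's toys → 10% + 2.25% local = 12.25% → $2.77
Bananas (3 lb) $1.92: groceries → 8.75% + 2% local = 10.75% → $0.21
Subtotal = $269.57; tax = $12.42; total due = $281.99

$281.99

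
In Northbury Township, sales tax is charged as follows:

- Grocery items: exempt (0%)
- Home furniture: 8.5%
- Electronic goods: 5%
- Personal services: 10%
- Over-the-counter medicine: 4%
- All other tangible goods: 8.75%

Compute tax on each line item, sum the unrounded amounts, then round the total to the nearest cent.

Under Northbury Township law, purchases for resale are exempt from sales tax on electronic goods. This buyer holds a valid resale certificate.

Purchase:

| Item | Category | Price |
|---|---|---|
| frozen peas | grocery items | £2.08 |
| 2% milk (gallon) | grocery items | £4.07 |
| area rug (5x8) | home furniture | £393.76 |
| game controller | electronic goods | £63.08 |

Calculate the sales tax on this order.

Frozen peas £2.08: grocery items → 0% → £0.00
2% milk (gallon) £4.07: grocery items → 0% → £0.00
Area rug (5x8) £393.76: home furniture → 8.5% → £33.4696
Game controller £63.08: electronic goods, buyer-exempt → 0% → £0.00
Unrounded tax sum = £33.4696 → £33.47

£33.47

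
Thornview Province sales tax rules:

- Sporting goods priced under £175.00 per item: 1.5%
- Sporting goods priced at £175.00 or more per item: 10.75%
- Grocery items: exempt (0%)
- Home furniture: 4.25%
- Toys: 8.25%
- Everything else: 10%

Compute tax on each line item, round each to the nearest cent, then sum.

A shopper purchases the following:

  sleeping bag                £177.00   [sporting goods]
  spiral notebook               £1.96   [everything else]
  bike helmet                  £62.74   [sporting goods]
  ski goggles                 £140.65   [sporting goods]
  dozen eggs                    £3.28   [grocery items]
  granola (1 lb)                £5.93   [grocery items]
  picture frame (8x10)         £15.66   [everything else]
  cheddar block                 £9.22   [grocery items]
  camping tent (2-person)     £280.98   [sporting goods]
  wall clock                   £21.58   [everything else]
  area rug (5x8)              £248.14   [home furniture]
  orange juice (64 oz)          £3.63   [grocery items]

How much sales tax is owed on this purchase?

£66.77

Sleeping bag £177.00: sporting goods, £175.00 or more → 10.75% → £19.03
Spiral notebook £1.96: everything else → 10% → £0.20
Bike helmet £62.74: sporting goods, under £175.00 → 1.5% → £0.94
Ski goggles £140.65: sporting goods, under £175.00 → 1.5% → £2.11
Dozen eggs £3.28: grocery items → 0% → £0.00
Granola (1 lb) £5.93: grocery items → 0% → £0.00
Picture frame (8x10) £15.66: everything else → 10% → £1.57
Cheddar block £9.22: grocery items → 0% → £0.00
Camping tent (2-person) £280.98: sporting goods, £175.00 or more → 10.75% → £30.21
Wall clock £21.58: everything else → 10% → £2.16
Area rug (5x8) £248.14: home furniture → 4.25% → £10.55
Orange juice (64 oz) £3.63: grocery items → 0% → £0.00
Total tax = £19.03 + £0.20 + £0.94 + £2.11 + £1.57 + £30.21 + £2.16 + £10.55 = £66.77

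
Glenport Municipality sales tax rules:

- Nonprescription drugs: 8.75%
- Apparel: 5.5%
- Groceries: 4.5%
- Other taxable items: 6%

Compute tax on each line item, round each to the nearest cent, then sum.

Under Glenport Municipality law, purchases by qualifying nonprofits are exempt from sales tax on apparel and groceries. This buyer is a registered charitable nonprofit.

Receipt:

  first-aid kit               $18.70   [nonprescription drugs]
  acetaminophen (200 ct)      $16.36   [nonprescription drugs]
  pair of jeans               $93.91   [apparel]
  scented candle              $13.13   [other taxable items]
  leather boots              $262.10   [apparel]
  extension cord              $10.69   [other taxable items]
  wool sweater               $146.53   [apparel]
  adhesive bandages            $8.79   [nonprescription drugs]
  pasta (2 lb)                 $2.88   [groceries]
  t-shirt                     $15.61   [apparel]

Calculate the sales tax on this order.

$5.27

First-aid kit $18.70: nonprescription drugs → 8.75% → $1.64
Acetaminophen (200 ct) $16.36: nonprescription drugs → 8.75% → $1.43
Pair of jeans $93.91: apparel, buyer-exempt → 0% → $0.00
Scented candle $13.13: other taxable items → 6% → $0.79
Leather boots $262.10: apparel, buyer-exempt → 0% → $0.00
Extension cord $10.69: other taxable items → 6% → $0.64
Wool sweater $146.53: apparel, buyer-exempt → 0% → $0.00
Adhesive bandages $8.79: nonprescription drugs → 8.75% → $0.77
Pasta (2 lb) $2.88: groceries, buyer-exempt → 0% → $0.00
T-shirt $15.61: apparel, buyer-exempt → 0% → $0.00
Total tax = $1.64 + $1.43 + $0.79 + $0.64 + $0.77 = $5.27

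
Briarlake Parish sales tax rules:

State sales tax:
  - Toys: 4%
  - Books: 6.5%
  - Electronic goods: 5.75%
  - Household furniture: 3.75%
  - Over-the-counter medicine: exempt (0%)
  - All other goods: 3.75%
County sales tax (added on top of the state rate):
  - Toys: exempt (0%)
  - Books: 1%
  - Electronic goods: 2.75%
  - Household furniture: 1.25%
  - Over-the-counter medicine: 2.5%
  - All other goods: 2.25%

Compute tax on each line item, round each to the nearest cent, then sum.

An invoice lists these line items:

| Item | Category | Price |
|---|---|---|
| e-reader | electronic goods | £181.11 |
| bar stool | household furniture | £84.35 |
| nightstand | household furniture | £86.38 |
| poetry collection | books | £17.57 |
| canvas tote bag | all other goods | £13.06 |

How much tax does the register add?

E-reader £181.11: electronic goods → 5.75% + 2.75% county = 8.5% → £15.39
Bar stool £84.35: household furniture → 3.75% + 1.25% county = 5% → £4.22
Nightstand £86.38: household furniture → 3.75% + 1.25% county = 5% → £4.32
Poetry collection £17.57: books → 6.5% + 1% county = 7.5% → £1.32
Canvas tote bag £13.06: all other goods → 3.75% + 2.25% county = 6% → £0.78
Total tax = £15.39 + £4.22 + £4.32 + £1.32 + £0.78 = £26.03

£26.03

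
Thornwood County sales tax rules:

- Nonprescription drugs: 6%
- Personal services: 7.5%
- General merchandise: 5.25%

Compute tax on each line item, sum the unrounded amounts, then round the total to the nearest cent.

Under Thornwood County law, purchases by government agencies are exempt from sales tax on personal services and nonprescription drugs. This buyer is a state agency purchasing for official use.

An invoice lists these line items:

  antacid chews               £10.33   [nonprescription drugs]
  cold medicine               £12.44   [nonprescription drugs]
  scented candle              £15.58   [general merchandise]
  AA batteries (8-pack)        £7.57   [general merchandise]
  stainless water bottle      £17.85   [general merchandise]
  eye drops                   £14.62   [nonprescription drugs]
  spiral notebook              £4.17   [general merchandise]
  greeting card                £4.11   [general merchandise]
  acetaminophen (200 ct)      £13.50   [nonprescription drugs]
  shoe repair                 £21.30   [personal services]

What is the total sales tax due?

Antacid chews £10.33: nonprescription drugs, buyer-exempt → 0% → £0.00
Cold medicine £12.44: nonprescription drugs, buyer-exempt → 0% → £0.00
Scented candle £15.58: general merchandise → 5.25% → £0.81795
AA batteries (8-pack) £7.57: general merchandise → 5.25% → £0.397425
Stainless water bottle £17.85: general merchandise → 5.25% → £0.937125
Eye drops £14.62: nonprescription drugs, buyer-exempt → 0% → £0.00
Spiral notebook £4.17: general merchandise → 5.25% → £0.218925
Greeting card £4.11: general merchandise → 5.25% → £0.215775
Acetaminophen (200 ct) £13.50: nonprescription drugs, buyer-exempt → 0% → £0.00
Shoe repair £21.30: personal services, buyer-exempt → 0% → £0.00
Unrounded tax sum = £2.5872 → £2.59

£2.59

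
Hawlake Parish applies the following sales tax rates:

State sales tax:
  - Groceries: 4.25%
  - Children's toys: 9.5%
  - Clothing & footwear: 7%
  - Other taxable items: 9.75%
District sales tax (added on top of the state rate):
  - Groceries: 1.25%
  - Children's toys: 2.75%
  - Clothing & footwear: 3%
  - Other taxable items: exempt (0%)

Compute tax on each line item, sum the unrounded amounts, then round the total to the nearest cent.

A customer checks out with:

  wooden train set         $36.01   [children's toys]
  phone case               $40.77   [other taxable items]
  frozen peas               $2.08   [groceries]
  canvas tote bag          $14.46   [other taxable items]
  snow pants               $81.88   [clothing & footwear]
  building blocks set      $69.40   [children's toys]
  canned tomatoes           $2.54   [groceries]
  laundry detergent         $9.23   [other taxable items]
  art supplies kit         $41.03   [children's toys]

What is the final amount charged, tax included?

Wooden train set $36.01: children's toys → 9.5% + 2.75% district = 12.25% → $4.411225
Phone case $40.77: other taxable items → 9.75% + 0% district = 9.75% → $3.975075
Frozen peas $2.08: groceries → 4.25% + 1.25% district = 5.5% → $0.1144
Canvas tote bag $14.46: other taxable items → 9.75% + 0% district = 9.75% → $1.40985
Snow pants $81.88: clothing & footwear → 7% + 3% district = 10% → $8.188
Building blocks set $69.40: children's toys → 9.5% + 2.75% district = 12.25% → $8.5015
Canned tomatoes $2.54: groceries → 4.25% + 1.25% district = 5.5% → $0.1397
Laundry detergent $9.23: other taxable items → 9.75% + 0% district = 9.75% → $0.899925
Art supplies kit $41.03: children's toys → 9.5% + 2.75% district = 12.25% → $5.026175
Subtotal = $297.40; unrounded tax = $32.66585 → $32.67; total due = $330.07

$330.07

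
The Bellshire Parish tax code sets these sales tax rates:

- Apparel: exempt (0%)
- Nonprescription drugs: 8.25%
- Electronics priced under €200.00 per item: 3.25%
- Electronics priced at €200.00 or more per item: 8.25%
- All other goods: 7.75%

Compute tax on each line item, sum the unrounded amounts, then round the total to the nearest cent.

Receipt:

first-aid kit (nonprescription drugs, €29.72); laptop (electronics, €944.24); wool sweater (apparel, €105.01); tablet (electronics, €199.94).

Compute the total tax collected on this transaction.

First-aid kit €29.72: nonprescription drugs → 8.25% → €2.4519
Laptop €944.24: electronics, €200.00 or more → 8.25% → €77.8998
Wool sweater €105.01: apparel → 0% → €0.00
Tablet €199.94: electronics, under €200.00 → 3.25% → €6.49805
Unrounded tax sum = €86.84975 → €86.85

€86.85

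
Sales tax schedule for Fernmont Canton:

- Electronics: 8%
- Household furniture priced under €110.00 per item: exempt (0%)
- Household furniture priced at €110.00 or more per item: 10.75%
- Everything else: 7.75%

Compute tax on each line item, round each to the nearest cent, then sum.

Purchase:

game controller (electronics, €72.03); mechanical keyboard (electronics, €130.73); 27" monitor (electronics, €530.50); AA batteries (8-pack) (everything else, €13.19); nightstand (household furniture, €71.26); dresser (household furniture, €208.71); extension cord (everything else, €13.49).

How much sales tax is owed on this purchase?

€83.17

Game controller €72.03: electronics → 8% → €5.76
Mechanical keyboard €130.73: electronics → 8% → €10.46
27" monitor €530.50: electronics → 8% → €42.44
AA batteries (8-pack) €13.19: everything else → 7.75% → €1.02
Nightstand €71.26: household furniture, under €110.00 → 0% → €0.00
Dresser €208.71: household furniture, €110.00 or more → 10.75% → €22.44
Extension cord €13.49: everything else → 7.75% → €1.05
Total tax = €5.76 + €10.46 + €42.44 + €1.02 + €22.44 + €1.05 = €83.17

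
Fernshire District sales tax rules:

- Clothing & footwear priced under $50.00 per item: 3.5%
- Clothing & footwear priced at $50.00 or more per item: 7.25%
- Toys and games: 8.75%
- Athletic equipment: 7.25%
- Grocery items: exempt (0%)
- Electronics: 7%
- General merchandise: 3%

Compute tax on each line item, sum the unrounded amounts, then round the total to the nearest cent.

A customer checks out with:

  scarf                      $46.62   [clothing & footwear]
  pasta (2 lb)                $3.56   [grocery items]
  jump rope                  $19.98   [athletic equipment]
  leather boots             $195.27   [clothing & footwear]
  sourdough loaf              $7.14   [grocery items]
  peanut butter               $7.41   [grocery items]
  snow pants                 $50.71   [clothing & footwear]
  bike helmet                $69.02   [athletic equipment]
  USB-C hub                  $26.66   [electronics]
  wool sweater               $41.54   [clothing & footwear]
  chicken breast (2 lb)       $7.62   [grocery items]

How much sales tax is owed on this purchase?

Scarf $46.62: clothing & footwear, under $50.00 → 3.5% → $1.6317
Pasta (2 lb) $3.56: grocery items → 0% → $0.00
Jump rope $19.98: athletic equipment → 7.25% → $1.44855
Leather boots $195.27: clothing & footwear, $50.00 or more → 7.25% → $14.157075
Sourdough loaf $7.14: grocery items → 0% → $0.00
Peanut butter $7.41: grocery items → 0% → $0.00
Snow pants $50.71: clothing & footwear, $50.00 or more → 7.25% → $3.676475
Bike helmet $69.02: athletic equipment → 7.25% → $5.00395
USB-C hub $26.66: electronics → 7% → $1.8662
Wool sweater $41.54: clothing & footwear, under $50.00 → 3.5% → $1.4539
Chicken breast (2 lb) $7.62: grocery items → 0% → $0.00
Unrounded tax sum = $29.23785 → $29.24

$29.24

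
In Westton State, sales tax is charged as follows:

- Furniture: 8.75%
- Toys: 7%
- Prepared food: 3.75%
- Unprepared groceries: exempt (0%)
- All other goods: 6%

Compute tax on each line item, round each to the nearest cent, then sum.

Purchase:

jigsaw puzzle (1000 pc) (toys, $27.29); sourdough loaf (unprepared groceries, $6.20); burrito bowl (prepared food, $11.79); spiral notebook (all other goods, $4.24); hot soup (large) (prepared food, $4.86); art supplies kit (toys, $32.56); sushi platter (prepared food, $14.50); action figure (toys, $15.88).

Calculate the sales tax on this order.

Jigsaw puzzle (1000 pc) $27.29: toys → 7% → $1.91
Sourdough loaf $6.20: unprepared groceries → 0% → $0.00
Burrito bowl $11.79: prepared food → 3.75% → $0.44
Spiral notebook $4.24: all other goods → 6% → $0.25
Hot soup (large) $4.86: prepared food → 3.75% → $0.18
Art supplies kit $32.56: toys → 7% → $2.28
Sushi platter $14.50: prepared food → 3.75% → $0.54
Action figure $15.88: toys → 7% → $1.11
Total tax = $1.91 + $0.44 + $0.25 + $0.18 + $2.28 + $0.54 + $1.11 = $6.71

$6.71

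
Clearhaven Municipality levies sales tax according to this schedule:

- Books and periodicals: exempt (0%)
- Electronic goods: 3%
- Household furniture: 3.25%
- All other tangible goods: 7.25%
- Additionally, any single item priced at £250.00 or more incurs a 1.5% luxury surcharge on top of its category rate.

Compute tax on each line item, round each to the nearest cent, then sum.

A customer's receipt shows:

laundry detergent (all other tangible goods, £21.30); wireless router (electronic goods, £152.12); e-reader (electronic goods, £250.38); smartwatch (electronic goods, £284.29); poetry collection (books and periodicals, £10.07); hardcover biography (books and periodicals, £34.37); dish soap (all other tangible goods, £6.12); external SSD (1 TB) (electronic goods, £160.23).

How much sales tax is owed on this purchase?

Laundry detergent £21.30: all other tangible goods → 7.25% → £1.54
Wireless router £152.12: electronic goods → 3% → £4.56
E-reader £250.38: electronic goods → 3% + 1.5% surcharge = 4.5% → £11.27
Smartwatch £284.29: electronic goods → 3% + 1.5% surcharge = 4.5% → £12.79
Poetry collection £10.07: books and periodicals → 0% → £0.00
Hardcover biography £34.37: books and periodicals → 0% → £0.00
Dish soap £6.12: all other tangible goods → 7.25% → £0.44
External SSD (1 TB) £160.23: electronic goods → 3% → £4.81
Total tax = £1.54 + £4.56 + £11.27 + £12.79 + £0.44 + £4.81 = £35.41

£35.41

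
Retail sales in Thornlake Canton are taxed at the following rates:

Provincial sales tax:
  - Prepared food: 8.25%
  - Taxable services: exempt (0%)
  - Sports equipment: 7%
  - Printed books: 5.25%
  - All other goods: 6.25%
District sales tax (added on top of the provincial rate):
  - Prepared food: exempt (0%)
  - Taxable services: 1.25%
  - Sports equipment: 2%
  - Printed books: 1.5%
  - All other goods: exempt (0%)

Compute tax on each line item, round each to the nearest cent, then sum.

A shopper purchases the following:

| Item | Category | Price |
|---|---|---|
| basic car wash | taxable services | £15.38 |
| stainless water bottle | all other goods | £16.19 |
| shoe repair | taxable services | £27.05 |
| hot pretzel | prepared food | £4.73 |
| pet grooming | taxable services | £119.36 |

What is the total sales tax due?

£3.42

Basic car wash £15.38: taxable services → 0% + 1.25% district = 1.25% → £0.19
Stainless water bottle £16.19: all other goods → 6.25% + 0% district = 6.25% → £1.01
Shoe repair £27.05: taxable services → 0% + 1.25% district = 1.25% → £0.34
Hot pretzel £4.73: prepared food → 8.25% + 0% district = 8.25% → £0.39
Pet grooming £119.36: taxable services → 0% + 1.25% district = 1.25% → £1.49
Total tax = £0.19 + £1.01 + £0.34 + £0.39 + £1.49 = £3.42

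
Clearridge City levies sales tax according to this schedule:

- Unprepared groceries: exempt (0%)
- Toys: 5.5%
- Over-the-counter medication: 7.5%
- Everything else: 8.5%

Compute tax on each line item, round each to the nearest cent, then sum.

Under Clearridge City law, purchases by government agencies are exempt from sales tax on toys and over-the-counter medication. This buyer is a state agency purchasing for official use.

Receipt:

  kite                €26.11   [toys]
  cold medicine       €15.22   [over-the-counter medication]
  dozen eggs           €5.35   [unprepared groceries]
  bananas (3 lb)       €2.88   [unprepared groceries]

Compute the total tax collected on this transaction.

Kite €26.11: toys, buyer-exempt → 0% → €0.00
Cold medicine €15.22: over-the-counter medication, buyer-exempt → 0% → €0.00
Dozen eggs €5.35: unprepared groceries → 0% → €0.00
Bananas (3 lb) €2.88: unprepared groceries → 0% → €0.00
Total tax = €0.00

€0.00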